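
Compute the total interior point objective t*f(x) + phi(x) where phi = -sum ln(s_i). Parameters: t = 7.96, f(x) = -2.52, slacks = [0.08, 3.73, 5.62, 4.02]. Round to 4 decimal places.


Step 1: Compute log-barrier.
ln values: [-2.5257, 1.3164, 1.7263, 1.3913]
phi = -(-2.5257 + 1.3164 + 1.7263 + 1.3913) = -1.9083
Step 2: Compute augmented objective.
t*f(x) = 7.96*-2.52 = -20.0592
Total = -20.0592 - 1.9083 = -21.9675


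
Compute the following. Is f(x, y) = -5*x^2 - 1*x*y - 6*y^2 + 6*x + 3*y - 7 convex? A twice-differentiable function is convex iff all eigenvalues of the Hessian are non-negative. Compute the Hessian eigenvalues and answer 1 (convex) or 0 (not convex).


The Hessian of f(x,y) = -5*x^2 - 1*x*y - 6*y^2 + 6*x + 3*y - 7 is:
H = [[-10, -1], [-1, -12]]
Trace = -10 - 12 = -22
Determinant = -10*-12 - (-1)^2 = 119
Discriminant = (-22)^2 - 4*119 = 8.0
Eigenvalues: lambda_1 = -12.4142, lambda_2 = -9.5858
The function is not convex.

0


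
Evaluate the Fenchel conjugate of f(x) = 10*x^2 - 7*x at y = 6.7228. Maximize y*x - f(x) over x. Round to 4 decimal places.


f*(y) = sup_x {y*x - a*x^2 - b*x} = sup_x {(y-b)*x - a*x^2}
FOC: (y - b) - 2a*x = 0 => x* = (y - b)/(2a)
x* = (6.7228 + 7)/(2*10) = 0.6861
f*(6.7228) = (y-b)^2/(4a) = (6.7228 + 7)^2/(4*10)
= 188.3152/40 = 4.7079


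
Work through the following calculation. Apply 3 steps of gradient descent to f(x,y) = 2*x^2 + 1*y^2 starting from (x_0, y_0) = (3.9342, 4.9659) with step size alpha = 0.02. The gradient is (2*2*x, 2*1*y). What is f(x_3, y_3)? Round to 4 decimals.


Gradient descent on f(x,y) = 2*x^2 + 1*y^2.
Starting point: (3.9342, 4.9659), alpha = 0.02
Step 1: grad_x = 2*2*3.9342 = 15.7368, grad_y = 2*1*4.9659 = 9.9318
  x_1 = 3.9342 - 0.02*15.7368 = 3.6195
  y_1 = 4.9659 - 0.02*9.9318 = 4.7673
Step 2: grad_x = 2*2*3.6195 = 14.4779, grad_y = 2*1*4.7673 = 9.5345
  x_2 = 3.6195 - 0.02*14.4779 = 3.3299
  y_2 = 4.7673 - 0.02*9.5345 = 4.5766
Step 3: grad_x = 2*2*3.3299 = 13.3196, grad_y = 2*1*4.5766 = 9.1531
  x_3 = 3.3299 - 0.02*13.3196 = 3.0635
  y_3 = 4.5766 - 0.02*9.1531 = 4.3935
f(3.0635, 4.3935) = 2*3.0635^2 + 1*4.3935^2 = 38.0732


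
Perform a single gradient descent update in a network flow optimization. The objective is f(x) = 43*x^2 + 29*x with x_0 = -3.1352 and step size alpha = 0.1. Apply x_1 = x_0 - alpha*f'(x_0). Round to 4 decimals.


We compute the gradient at x_0 and apply the update.
f'(x) = 86*x + 29
f'(-3.1352) = 86*-3.1352 + 29 = -240.6272
x_1 = -3.1352 - 0.1*-240.6272 = 20.9275


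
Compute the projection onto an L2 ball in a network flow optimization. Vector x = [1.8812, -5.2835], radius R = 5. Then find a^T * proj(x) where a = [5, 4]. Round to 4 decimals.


Step 1: Compute ||x|| (intermediates to 6 decimals).
||x|| = sqrt(1.8812^2 + (-5.2835)^2) = 5.608412
Step 2: Project.
Since ||x|| > R, scale = R/||x|| = 5/5.608412 = 0.891518, proj(x) = scale * x
proj(x) = [1.677124, -4.710335]
Step 3: Dot product.
a^T * proj(x) = 5*1.677124 + 4*(-4.710335) = -10.4557


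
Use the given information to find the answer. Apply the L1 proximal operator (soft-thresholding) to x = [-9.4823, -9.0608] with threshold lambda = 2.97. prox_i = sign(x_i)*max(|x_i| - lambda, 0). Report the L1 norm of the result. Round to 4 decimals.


Soft-thresholding with lambda = 2.97:
prox(-9.4823) = sign(-9.4823)*max(|-9.4823| - 2.97, 0) = -6.5123
prox(-9.0608) = sign(-9.0608)*max(|-9.0608| - 2.97, 0) = -6.0908
prox(x) = [-6.5123, -6.0908]
||prox(x)||_1 = 6.5123 + 6.0908 = 12.6031


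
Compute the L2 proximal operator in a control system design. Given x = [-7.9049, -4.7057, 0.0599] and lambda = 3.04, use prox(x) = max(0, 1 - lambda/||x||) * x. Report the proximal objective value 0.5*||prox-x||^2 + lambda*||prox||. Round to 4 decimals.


Step 1: Compute ||x||.
||x|| = 9.1997
Step 2: Compute scaling factor.
scale = max(0, 1 - 3.04/9.1997) = 0.6696
Step 3: prox(x) = [-5.2928, -3.1507, 0.0401]
||prox(x)|| = 6.1597
Step 4: Proximal objective.
0.5*||prox-x||^2 = 4.6208
lambda*||prox|| = 18.7255
Total = 23.3463


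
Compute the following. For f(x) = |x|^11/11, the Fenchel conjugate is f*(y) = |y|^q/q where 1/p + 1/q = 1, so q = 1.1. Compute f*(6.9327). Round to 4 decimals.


The conjugate exponent q satisfies 1/p + 1/q = 1.
p = 11, so q = 11/(11 - 1) = 1.1
|y|^q = 6.9327^1.1 = 8.4138
f*(6.9327) = 8.4138 / 1.1 = 7.6489


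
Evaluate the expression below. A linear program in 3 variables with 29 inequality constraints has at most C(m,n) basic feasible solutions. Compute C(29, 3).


Each vertex corresponds to some choice of n active constraints out of m, so the number of vertices is at most C(m, n) = m! / (n!(m-n)!).
m = 29, n = 3
Numerator: 29 * 28 * 27
Denominator: 3! = 6
C(29, 3) = 3654


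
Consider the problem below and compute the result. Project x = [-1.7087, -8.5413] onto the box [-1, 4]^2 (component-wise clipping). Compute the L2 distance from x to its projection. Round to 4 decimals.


Project each component onto [-1, 4].
clip(-1.7087) = -1.0, clip(-8.5413) = -1.0
Projection = [-1.0, -1.0]
Squared diffs: [0.5023, 56.8712]
Distance = sqrt(57.3735) = 7.5745


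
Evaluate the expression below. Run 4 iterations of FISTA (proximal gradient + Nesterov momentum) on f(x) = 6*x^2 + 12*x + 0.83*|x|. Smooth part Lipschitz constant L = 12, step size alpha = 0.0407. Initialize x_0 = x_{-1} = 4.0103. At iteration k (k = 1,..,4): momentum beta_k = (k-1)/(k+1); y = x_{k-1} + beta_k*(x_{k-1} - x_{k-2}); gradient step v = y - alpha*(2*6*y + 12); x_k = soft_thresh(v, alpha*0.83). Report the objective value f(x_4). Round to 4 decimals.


FISTA on f(x) = 6*x^2 + 12*x + 0.83*|x|
L = 12, alpha = 0.0407
Iteration 1: beta = 0.0, y = 4.0103 + 0.0*(4.0103 - 4.0103) = 4.0103
  grad(y) = 60.1236, v = y - alpha*grad = 1.5633
  prox(v) = soft_thresh(1.5633, 0.0338) = 1.5295
Iteration 2: beta = 0.3333, y = 1.5295 + 0.3333*(1.5295 - 4.0103) = 0.7026
  grad(y) = 20.4306, v = y - alpha*grad = -0.129
  prox(v) = soft_thresh(-0.129, 0.0338) = -0.0952
Iteration 3: beta = 0.5, y = -0.0952 + 0.5*(-0.0952 - 1.5295) = -0.9075
  grad(y) = 1.1096, v = y - alpha*grad = -0.9527
  prox(v) = soft_thresh(-0.9527, 0.0338) = -0.9189
Iteration 4: beta = 0.6, y = -0.9189 + 0.6*(-0.9189 + 0.0952) = -1.4131
  grad(y) = -4.9578, v = y - alpha*grad = -1.2114
  prox(v) = soft_thresh(-1.2114, 0.0338) = -1.1776
f(x_4) = 6*(-1.1776)^2 + 12*(-1.1776) + 0.83*|-1.1776| = -4.8334


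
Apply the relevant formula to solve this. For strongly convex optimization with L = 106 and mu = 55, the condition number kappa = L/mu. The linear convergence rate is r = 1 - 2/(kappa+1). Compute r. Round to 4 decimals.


Step 1: Compute the condition number.
kappa = L/mu = 106/55 = 1.9273
Step 2: Compute the convergence rate.
r = 1 - 2/(kappa + 1) = 1 - 2*mu/(L + mu) = (L - mu)/(L + mu) = 51/161 = 0.3168


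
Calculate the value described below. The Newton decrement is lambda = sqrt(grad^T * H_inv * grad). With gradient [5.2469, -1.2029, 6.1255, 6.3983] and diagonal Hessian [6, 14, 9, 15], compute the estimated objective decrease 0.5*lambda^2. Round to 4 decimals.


Step 1: H is diagonal, so H^(-1) * g = [0.8745, -0.0859, 0.6806, 0.4266].
Step 2: g^T H^(-1) g = sum_i g_i^2 / H_ii
  = (5.2469)^2/6 + (-1.2029)^2/14 + (6.1255)^2/9 + (6.3983)^2/15
  = 4.5883 + 0.1034 + 4.1691 + 2.7292 = 11.59
Step 3: Objective decrease = 0.5 * g^T H^(-1) g = 5.795


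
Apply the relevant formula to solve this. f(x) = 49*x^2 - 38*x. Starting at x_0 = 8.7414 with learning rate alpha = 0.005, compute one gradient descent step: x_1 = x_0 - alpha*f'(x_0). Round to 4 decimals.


We compute the gradient at x_0 and apply the update.
f'(x) = 98*x - 38
f'(8.7414) = 98*8.7414 - 38 = 818.6572
x_1 = 8.7414 - 0.005*818.6572 = 4.6481


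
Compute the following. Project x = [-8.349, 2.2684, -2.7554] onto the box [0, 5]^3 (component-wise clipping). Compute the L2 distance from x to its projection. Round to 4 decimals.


Project each component onto [0, 5].
clip(-8.349) = 0.0, clip(2.2684) = 2.2684, clip(-2.7554) = 0.0
Projection = [0.0, 2.2684, 0.0]
Squared diffs: [69.7058, 0.0, 7.5922]
Distance = sqrt(77.298) = 8.7919


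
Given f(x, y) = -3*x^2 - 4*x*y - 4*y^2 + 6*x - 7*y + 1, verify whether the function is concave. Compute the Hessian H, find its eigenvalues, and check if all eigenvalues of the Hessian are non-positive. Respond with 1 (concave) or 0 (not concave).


The Hessian of f(x,y) = -3*x^2 - 4*x*y - 4*y^2 + 6*x - 7*y + 1 is:
H = [[-6, -4], [-4, -8]]
Trace = -6 - 8 = -14
Determinant = -6*-8 - (-4)^2 = 32
Discriminant = (-14)^2 - 4*32 = 68.0
Eigenvalues: lambda_1 = -11.1231, lambda_2 = -2.8769
The function is concave.

1


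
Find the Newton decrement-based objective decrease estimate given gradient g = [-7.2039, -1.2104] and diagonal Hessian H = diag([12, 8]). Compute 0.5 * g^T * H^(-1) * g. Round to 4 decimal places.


Step 1: H is diagonal, so H^(-1) * g = [-0.6003, -0.1513].
Step 2: g^T H^(-1) g = sum_i g_i^2 / H_ii
  = (-7.2039)^2/12 + (-1.2104)^2/8
  = 4.3247 + 0.1831 = 4.5078
Step 3: Objective decrease = 0.5 * g^T H^(-1) g = 2.2539


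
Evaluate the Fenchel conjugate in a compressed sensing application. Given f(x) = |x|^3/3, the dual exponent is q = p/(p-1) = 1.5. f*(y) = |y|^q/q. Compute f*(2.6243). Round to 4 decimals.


The conjugate exponent q satisfies 1/p + 1/q = 1.
p = 3, so q = 3/(3 - 1) = 1.5
|y|^q = 2.6243^1.5 = 4.2513
f*(2.6243) = 4.2513 / 1.5 = 2.8342


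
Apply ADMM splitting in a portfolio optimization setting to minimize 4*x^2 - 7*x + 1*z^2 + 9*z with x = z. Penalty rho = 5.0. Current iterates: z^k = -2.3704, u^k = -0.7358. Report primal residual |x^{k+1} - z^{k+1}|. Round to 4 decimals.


ADMM iteration with rho = 5.0, z^k = -2.3704, u^k = -0.7358
Step 1: x-update.
Minimize 4*x^2 - 7*x + (5.0/2)*(x + 2.3704 - 0.7358)^2
FOC: (2*4 + 5.0)*x = 7 + 5.0*(-2.3704 + 0.7358)
x^{k+1} = -0.0902
Step 2: z-update.
Minimize 1*z^2 + 9*z + (5.0/2)*(-0.0902 - z - 0.7358)^2
FOC: (2*1 + 5.0)*z = -9 + 5.0*(-0.0902 - 0.7358)
z^{k+1} = -1.8757
Step 3: u-update.
u^{k+1} = -0.7358 - 0.0902 + 1.8757 = 1.0497
Step 4: Primal residual = |-0.0902 + 1.8757| = 1.7855


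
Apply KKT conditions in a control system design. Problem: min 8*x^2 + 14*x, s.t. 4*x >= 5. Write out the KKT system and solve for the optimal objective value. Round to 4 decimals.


Step 1: Try lambda = 0 (constraint inactive).
x_unc = -14/(2*8) = -0.875
Check: 4*-0.875 = -3.5 < 5 -- violated!
Step 2: Constraint must be active: 4*x = 5
x* = 5/4 = 1.25
lambda = (2*8*1.25 + 14)/4 = 8.5
Step 3: Compute optimal value.
f(x*) = 8*1.25^2 + 14*1.25 = 30.0


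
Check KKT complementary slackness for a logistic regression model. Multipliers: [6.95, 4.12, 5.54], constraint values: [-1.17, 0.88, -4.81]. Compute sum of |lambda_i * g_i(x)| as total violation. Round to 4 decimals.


KKT complementary slackness check:
lambda_1 * g_1 = 6.95 * -1.17 = -8.1315
lambda_2 * g_2 = 4.12 * 0.88 = 3.6256
lambda_3 * g_3 = 5.54 * -4.81 = -26.6474
Total violation = 8.1315 + 3.6256 + 26.6474 = 38.4045


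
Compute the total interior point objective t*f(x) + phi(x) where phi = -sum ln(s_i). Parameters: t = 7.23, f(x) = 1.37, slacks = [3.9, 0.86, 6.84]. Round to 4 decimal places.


Step 1: Compute log-barrier.
ln values: [1.361, -0.1508, 1.9228]
phi = -(1.361 - 0.1508 + 1.9228) = -3.1329
Step 2: Compute augmented objective.
t*f(x) = 7.23*1.37 = 9.9051
Total = 9.9051 - 3.1329 = 6.7722


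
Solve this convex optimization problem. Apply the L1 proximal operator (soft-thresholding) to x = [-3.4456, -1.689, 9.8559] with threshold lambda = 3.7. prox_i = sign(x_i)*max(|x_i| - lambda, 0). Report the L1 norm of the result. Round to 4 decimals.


Soft-thresholding with lambda = 3.7:
prox(-3.4456) = sign(-3.4456)*max(|-3.4456| - 3.7, 0) = 0.0
prox(-1.689) = sign(-1.689)*max(|-1.689| - 3.7, 0) = 0.0
prox(9.8559) = sign(9.8559)*max(|9.8559| - 3.7, 0) = 6.1559
prox(x) = [0.0, 0.0, 6.1559]
||prox(x)||_1 = 0.0 + 0.0 + 6.1559 = 6.1559


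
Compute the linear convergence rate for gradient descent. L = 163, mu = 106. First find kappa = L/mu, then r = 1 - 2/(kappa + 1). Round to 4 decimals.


Step 1: Compute the condition number.
kappa = L/mu = 163/106 = 1.5377
Step 2: Compute the convergence rate.
r = 1 - 2/(kappa + 1) = 1 - 2*mu/(L + mu) = (L - mu)/(L + mu) = 57/269 = 0.2119


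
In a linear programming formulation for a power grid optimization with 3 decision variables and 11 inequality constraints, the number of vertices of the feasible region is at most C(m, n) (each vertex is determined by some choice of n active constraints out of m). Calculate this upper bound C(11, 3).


Each vertex corresponds to some choice of n active constraints out of m, so the number of vertices is at most C(m, n) = m! / (n!(m-n)!).
m = 11, n = 3
Numerator: 11 * 10 * 9
Denominator: 3! = 6
C(11, 3) = 165


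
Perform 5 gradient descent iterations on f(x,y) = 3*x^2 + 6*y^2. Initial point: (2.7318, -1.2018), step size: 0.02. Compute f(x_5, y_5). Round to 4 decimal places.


Gradient descent on f(x,y) = 3*x^2 + 6*y^2.
Starting point: (2.7318, -1.2018), alpha = 0.02
Step 1: grad_x = 2*3*2.7318 = 16.3908, grad_y = 2*6*-1.2018 = -14.4216
  x_1 = 2.7318 - 0.02*16.3908 = 2.404
  y_1 = -1.2018 - 0.02*-14.4216 = -0.9134
Step 2: grad_x = 2*3*2.404 = 14.4239, grad_y = 2*6*-0.9134 = -10.9604
  x_2 = 2.404 - 0.02*14.4239 = 2.1155
  y_2 = -0.9134 - 0.02*-10.9604 = -0.6942
Step 3: grad_x = 2*3*2.1155 = 12.693, grad_y = 2*6*-0.6942 = -8.3299
  x_3 = 2.1155 - 0.02*12.693 = 1.8616
  y_3 = -0.6942 - 0.02*-8.3299 = -0.5276
Step 4: grad_x = 2*3*1.8616 = 11.1699, grad_y = 2*6*-0.5276 = -6.3307
  x_4 = 1.8616 - 0.02*11.1699 = 1.6382
  y_4 = -0.5276 - 0.02*-6.3307 = -0.4009
Step 5: grad_x = 2*3*1.6382 = 9.8295, grad_y = 2*6*-0.4009 = -4.8114
  x_5 = 1.6382 - 0.02*9.8295 = 1.4417
  y_5 = -0.4009 - 0.02*-4.8114 = -0.3047
f(1.4417, -0.3047) = 3*1.4417^2 + 6*(-0.3047)^2 = 6.7923


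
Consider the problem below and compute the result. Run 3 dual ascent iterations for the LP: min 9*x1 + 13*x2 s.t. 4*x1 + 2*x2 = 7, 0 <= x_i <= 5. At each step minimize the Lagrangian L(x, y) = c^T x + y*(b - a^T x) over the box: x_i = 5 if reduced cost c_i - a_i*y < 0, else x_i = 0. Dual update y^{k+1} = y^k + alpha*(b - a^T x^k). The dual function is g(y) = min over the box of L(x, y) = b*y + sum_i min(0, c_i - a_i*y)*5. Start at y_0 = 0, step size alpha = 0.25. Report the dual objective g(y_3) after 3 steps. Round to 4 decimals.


Dual ascent for LP: min 9*x1 + 13*x2, 4*x1 + 2*x2 = 7, 0 <= x_i <= 5
Step 1: y^k = 0.0, reduced costs: (9.0, 13.0)
  x^k = (0.0, 0.0), subgradient = b - a^T x = 7.0
  y^{k+1} = 0.0 + 0.25*7.0 = 1.75
Step 2: y^k = 1.75, reduced costs: (2.0, 9.5)
  x^k = (0.0, 0.0), subgradient = b - a^T x = 7.0
  y^{k+1} = 1.75 + 0.25*7.0 = 3.5
Step 3: y^k = 3.5, reduced costs: (-5.0, 6.0)
  x^k = (5.0, 0.0), subgradient = b - a^T x = -13.0
  y^{k+1} = 3.5 + 0.25*-13.0 = 0.25
Dual objective at y_3 = 0.25: reduced costs (8.0, 12.5), box minimizer x = (0.0, 0.0)
g(y_3) = b*y + (c1 - a1*y)*x1 + (c2 - a2*y)*x2 = 7*0.25 + 8.0*0.0 + 12.5*0.0 = 1.75 + 0.0 + 0.0 = 1.75


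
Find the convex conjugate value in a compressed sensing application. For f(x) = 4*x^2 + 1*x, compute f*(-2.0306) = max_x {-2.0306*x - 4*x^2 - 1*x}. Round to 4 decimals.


f*(y) = sup_x {y*x - a*x^2 - b*x} = sup_x {(y-b)*x - a*x^2}
FOC: (y - b) - 2a*x = 0 => x* = (y - b)/(2a)
x* = (-2.0306 - 1)/(2*4) = -0.3788
f*(-2.0306) = (y-b)^2/(4a) = (-2.0306 - 1)^2/(4*4)
= 9.1845/16 = 0.574


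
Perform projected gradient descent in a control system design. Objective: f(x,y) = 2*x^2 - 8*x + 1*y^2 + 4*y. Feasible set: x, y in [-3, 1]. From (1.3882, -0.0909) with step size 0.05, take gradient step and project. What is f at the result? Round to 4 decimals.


Step 1: Compute gradient at (1.3882, -0.0909).
grad_x = 2*2*1.3882 - 8 = -2.4472
grad_y = 2*1*-0.0909 + 4 = 3.8182
Step 2: Gradient step.
x_raw = 1.3882 - 0.05*-2.4472 = 1.5106
y_raw = -0.0909 - 0.05*3.8182 = -0.2818
Step 3: Project onto [-3, 1].
x_proj = clip(1.5106) = 1.0
y_proj = clip(-0.2818) = -0.2818
Step 4: Evaluate f.
f(1.0, -0.2818) = -7.0478


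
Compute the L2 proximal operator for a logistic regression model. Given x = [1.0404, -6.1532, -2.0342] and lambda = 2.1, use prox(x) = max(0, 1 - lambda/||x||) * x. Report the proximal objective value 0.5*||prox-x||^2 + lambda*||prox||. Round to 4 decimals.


Step 1: Compute ||x||.
||x|| = 6.5637
Step 2: Compute scaling factor.
scale = max(0, 1 - 2.1/6.5637) = 0.6801
Step 3: prox(x) = [0.7075, -4.1845, -1.3834]
||prox(x)|| = 4.4637
Step 4: Proximal objective.
0.5*||prox-x||^2 = 2.205
lambda*||prox|| = 9.3738
Total = 11.5788


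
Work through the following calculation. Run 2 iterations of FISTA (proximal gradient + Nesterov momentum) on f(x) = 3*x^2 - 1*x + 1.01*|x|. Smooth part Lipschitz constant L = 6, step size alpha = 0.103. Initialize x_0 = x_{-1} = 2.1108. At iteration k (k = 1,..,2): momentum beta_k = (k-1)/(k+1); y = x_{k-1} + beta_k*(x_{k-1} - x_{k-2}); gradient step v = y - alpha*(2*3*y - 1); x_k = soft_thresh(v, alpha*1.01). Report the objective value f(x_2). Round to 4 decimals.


FISTA on f(x) = 3*x^2 - 1*x + 1.01*|x|
L = 6, alpha = 0.103
Iteration 1: beta = 0.0, y = 2.1108 + 0.0*(2.1108 - 2.1108) = 2.1108
  grad(y) = 11.6648, v = y - alpha*grad = 0.9093
  prox(v) = soft_thresh(0.9093, 0.104) = 0.8053
Iteration 2: beta = 0.3333, y = 0.8053 + 0.3333*(0.8053 - 2.1108) = 0.3701
  grad(y) = 1.2208, v = y - alpha*grad = 0.2444
  prox(v) = soft_thresh(0.2444, 0.104) = 0.1404
f(x_2) = 3*0.1404^2 - 1*0.1404 + 1.01*|0.1404| = 0.0605


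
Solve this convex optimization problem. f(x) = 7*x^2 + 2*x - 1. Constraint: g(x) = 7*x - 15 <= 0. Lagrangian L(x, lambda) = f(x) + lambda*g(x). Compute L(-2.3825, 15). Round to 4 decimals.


Step 1: Evaluate f(x).
f(-2.3825) = 7*(-2.3825)^2 + 2*(-2.3825) - 1 = 33.9691
Step 2: Evaluate g(x).
g(-2.3825) = 7*-2.3825 - 15 = -31.6775
Step 3: Compute Lagrangian.
L = 33.9691 + 15*-31.6775 = -441.1934


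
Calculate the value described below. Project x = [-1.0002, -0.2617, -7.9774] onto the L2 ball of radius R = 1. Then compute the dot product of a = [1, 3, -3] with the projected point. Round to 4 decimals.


Step 1: Compute ||x|| (intermediates to 6 decimals).
||x|| = sqrt((-1.0002)^2 + (-0.2617)^2 + (-7.9774)^2) = 8.044116
Step 2: Project.
Since ||x|| > R, scale = R/||x|| = 1/8.044116 = 0.124314, proj(x) = scale * x
proj(x) = [-0.124339, -0.032533, -0.991703]
Step 3: Dot product.
a^T * proj(x) = 1*(-0.124339) + 3*(-0.032533) - 3*(-0.991703) = 2.7532


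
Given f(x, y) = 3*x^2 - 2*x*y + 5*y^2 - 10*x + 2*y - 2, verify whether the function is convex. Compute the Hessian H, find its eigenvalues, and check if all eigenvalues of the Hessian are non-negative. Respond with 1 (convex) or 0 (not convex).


The Hessian of f(x,y) = 3*x^2 - 2*x*y + 5*y^2 - 10*x + 2*y - 2 is:
H = [[6, -2], [-2, 10]]
Trace = 6 + 10 = 16
Determinant = 6*10 - (-2)^2 = 56
Discriminant = (16)^2 - 4*56 = 32.0
Eigenvalues: lambda_1 = 5.1716, lambda_2 = 10.8284
The function is convex.

1


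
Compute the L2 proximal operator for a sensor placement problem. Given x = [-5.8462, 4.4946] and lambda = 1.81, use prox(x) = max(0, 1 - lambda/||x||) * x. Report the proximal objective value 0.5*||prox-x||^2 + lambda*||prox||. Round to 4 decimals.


Step 1: Compute ||x||.
||x|| = 7.3742
Step 2: Compute scaling factor.
scale = max(0, 1 - 1.81/7.3742) = 0.7546
Step 3: prox(x) = [-4.4113, 3.3914]
||prox(x)|| = 5.5642
Step 4: Proximal objective.
0.5*||prox-x||^2 = 1.6381
lambda*||prox|| = 10.0712
Total = 11.7093


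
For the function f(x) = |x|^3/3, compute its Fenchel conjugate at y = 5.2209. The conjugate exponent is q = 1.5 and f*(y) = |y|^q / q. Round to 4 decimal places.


The conjugate exponent q satisfies 1/p + 1/q = 1.
p = 3, so q = 3/(3 - 1) = 1.5
|y|^q = 5.2209^1.5 = 11.9294
f*(5.2209) = 11.9294 / 1.5 = 7.9529


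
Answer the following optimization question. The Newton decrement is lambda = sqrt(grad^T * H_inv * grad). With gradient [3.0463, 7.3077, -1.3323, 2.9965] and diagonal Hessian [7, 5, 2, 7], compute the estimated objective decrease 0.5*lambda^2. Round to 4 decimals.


Step 1: H is diagonal, so H^(-1) * g = [0.4352, 1.4615, -0.6662, 0.4281].
Step 2: g^T H^(-1) g = sum_i g_i^2 / H_ii
  = (3.0463)^2/7 + (7.3077)^2/5 + (-1.3323)^2/2 + (2.9965)^2/7
  = 1.3257 + 10.6805 + 0.8875 + 1.2827 = 14.1764
Step 3: Objective decrease = 0.5 * g^T H^(-1) g = 7.0882


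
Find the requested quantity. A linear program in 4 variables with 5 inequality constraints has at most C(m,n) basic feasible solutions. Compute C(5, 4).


Each vertex corresponds to some choice of n active constraints out of m, so the number of vertices is at most C(m, n) = m! / (n!(m-n)!).
m = 5, n = 4
Numerator: 5 * 4 * 3 * 2
Denominator: 4! = 24
C(5, 4) = 5


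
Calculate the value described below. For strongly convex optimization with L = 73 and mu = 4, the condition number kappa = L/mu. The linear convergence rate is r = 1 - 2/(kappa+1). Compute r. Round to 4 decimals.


Step 1: Compute the condition number.
kappa = L/mu = 73/4 = 18.25
Step 2: Compute the convergence rate.
r = 1 - 2/(kappa + 1) = 1 - 2*mu/(L + mu) = (L - mu)/(L + mu) = 69/77 = 0.8961


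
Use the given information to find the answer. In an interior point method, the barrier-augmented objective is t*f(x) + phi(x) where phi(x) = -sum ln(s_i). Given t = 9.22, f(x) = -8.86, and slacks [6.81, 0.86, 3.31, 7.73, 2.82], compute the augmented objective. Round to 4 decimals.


Step 1: Compute log-barrier.
ln values: [1.9184, -0.1508, 1.1969, 2.0451, 1.0367]
phi = -(1.9184 - 0.1508 + 1.1969 + 2.0451 + 1.0367) = -6.0464
Step 2: Compute augmented objective.
t*f(x) = 9.22*-8.86 = -81.6892
Total = -81.6892 - 6.0464 = -87.7356


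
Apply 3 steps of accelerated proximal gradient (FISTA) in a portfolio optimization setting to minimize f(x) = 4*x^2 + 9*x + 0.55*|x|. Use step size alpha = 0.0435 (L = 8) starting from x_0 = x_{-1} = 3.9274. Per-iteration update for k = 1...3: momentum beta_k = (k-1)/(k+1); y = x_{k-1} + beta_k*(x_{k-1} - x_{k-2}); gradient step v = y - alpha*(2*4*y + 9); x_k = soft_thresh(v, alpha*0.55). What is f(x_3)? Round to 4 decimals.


FISTA on f(x) = 4*x^2 + 9*x + 0.55*|x|
L = 8, alpha = 0.0435
Iteration 1: beta = 0.0, y = 3.9274 + 0.0*(3.9274 - 3.9274) = 3.9274
  grad(y) = 40.4192, v = y - alpha*grad = 2.1692
  prox(v) = soft_thresh(2.1692, 0.0239) = 2.1452
Iteration 2: beta = 0.3333, y = 2.1452 + 0.3333*(2.1452 - 3.9274) = 1.5512
  grad(y) = 21.4095, v = y - alpha*grad = 0.6199
  prox(v) = soft_thresh(0.6199, 0.0239) = 0.5959
Iteration 3: beta = 0.5, y = 0.5959 + 0.5*(0.5959 - 2.1452) = -0.1787
  grad(y) = 7.5704, v = y - alpha*grad = -0.508
  prox(v) = soft_thresh(-0.508, 0.0239) = -0.4841
f(x_3) = 4*(-0.4841)^2 + 9*(-0.4841) + 0.55*|-0.4841| = -3.1532


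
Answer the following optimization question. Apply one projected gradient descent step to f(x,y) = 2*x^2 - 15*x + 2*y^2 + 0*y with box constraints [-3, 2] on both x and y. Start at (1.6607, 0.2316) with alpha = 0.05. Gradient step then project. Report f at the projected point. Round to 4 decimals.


Step 1: Compute gradient at (1.6607, 0.2316).
grad_x = 2*2*1.6607 - 15 = -8.3572
grad_y = 2*2*0.2316 + 0 = 0.9264
Step 2: Gradient step.
x_raw = 1.6607 - 0.05*-8.3572 = 2.0786
y_raw = 0.2316 - 0.05*0.9264 = 0.1853
Step 3: Project onto [-3, 2].
x_proj = clip(2.0786) = 2.0
y_proj = clip(0.1853) = 0.1853
Step 4: Evaluate f.
f(2.0, 0.1853) = -21.9313


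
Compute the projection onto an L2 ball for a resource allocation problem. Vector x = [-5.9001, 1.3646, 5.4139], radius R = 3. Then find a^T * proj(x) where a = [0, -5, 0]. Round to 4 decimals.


Step 1: Compute ||x|| (intermediates to 6 decimals).
||x|| = sqrt((-5.9001)^2 + 1.3646^2 + 5.4139^2) = 8.123031
Step 2: Project.
Since ||x|| > R, scale = R/||x|| = 3/8.123031 = 0.36932, proj(x) = scale * x
proj(x) = [-2.179025, 0.503974, 1.999462]
Step 3: Dot product.
a^T * proj(x) = 0*(-2.179025) - 5*0.503974 + 0*1.999462 = -2.5199


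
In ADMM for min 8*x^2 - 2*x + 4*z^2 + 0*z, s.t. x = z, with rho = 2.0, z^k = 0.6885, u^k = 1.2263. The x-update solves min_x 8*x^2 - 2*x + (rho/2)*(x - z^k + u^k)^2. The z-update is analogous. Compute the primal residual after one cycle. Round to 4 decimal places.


ADMM iteration with rho = 2.0, z^k = 0.6885, u^k = 1.2263
Step 1: x-update.
Minimize 8*x^2 - 2*x + (2.0/2)*(x - 0.6885 + 1.2263)^2
FOC: (2*8 + 2.0)*x = 2 + 2.0*(0.6885 - 1.2263)
x^{k+1} = 0.0514
Step 2: z-update.
Minimize 4*z^2 + 0*z + (2.0/2)*(0.0514 - z + 1.2263)^2
FOC: (2*4 + 2.0)*z = 0 + 2.0*(0.0514 + 1.2263)
z^{k+1} = 0.2555
Step 3: u-update.
u^{k+1} = 1.2263 + 0.0514 - 0.2555 = 1.0221
Step 4: Primal residual = |0.0514 - 0.2555| = 0.2042


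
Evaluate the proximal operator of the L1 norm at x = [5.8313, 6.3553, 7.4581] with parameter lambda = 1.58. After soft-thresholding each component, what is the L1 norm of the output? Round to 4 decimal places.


Soft-thresholding with lambda = 1.58:
prox(5.8313) = sign(5.8313)*max(|5.8313| - 1.58, 0) = 4.2513
prox(6.3553) = sign(6.3553)*max(|6.3553| - 1.58, 0) = 4.7753
prox(7.4581) = sign(7.4581)*max(|7.4581| - 1.58, 0) = 5.8781
prox(x) = [4.2513, 4.7753, 5.8781]
||prox(x)||_1 = 4.2513 + 4.7753 + 5.8781 = 14.9047


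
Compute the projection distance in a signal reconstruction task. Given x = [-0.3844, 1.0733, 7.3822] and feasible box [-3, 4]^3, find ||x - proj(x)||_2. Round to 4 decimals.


Project each component onto [-3, 4].
clip(-0.3844) = -0.3844, clip(1.0733) = 1.0733, clip(7.3822) = 4.0
Projection = [-0.3844, 1.0733, 4.0]
Squared diffs: [0.0, 0.0, 11.4393]
Distance = sqrt(11.4393) = 3.3822


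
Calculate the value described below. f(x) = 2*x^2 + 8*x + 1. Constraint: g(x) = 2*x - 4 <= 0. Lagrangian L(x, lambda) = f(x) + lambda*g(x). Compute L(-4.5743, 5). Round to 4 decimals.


Step 1: Evaluate f(x).
f(-4.5743) = 2*(-4.5743)^2 + 8*(-4.5743) + 1 = 6.254
Step 2: Evaluate g(x).
g(-4.5743) = 2*-4.5743 - 4 = -13.1486
Step 3: Compute Lagrangian.
L = 6.254 + 5*-13.1486 = -59.489


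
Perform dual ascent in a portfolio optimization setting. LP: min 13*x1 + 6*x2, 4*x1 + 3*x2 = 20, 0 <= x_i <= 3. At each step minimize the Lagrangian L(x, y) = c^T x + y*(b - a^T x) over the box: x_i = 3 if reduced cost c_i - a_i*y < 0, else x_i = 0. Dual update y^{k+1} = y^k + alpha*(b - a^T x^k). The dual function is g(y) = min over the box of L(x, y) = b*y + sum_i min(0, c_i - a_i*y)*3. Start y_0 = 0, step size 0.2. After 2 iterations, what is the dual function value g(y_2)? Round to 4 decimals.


Dual ascent for LP: min 13*x1 + 6*x2, 4*x1 + 3*x2 = 20, 0 <= x_i <= 3
Step 1: y^k = 0.0, reduced costs: (13.0, 6.0)
  x^k = (0.0, 0.0), subgradient = b - a^T x = 20.0
  y^{k+1} = 0.0 + 0.2*20.0 = 4.0
Step 2: y^k = 4.0, reduced costs: (-3.0, -6.0)
  x^k = (3.0, 3.0), subgradient = b - a^T x = -1.0
  y^{k+1} = 4.0 + 0.2*-1.0 = 3.8
Dual objective at y_2 = 3.8: reduced costs (-2.2, -5.4), box minimizer x = (3.0, 3.0)
g(y_2) = b*y + (c1 - a1*y)*x1 + (c2 - a2*y)*x2 = 20*3.8 + (-2.2)*3.0 + (-5.4)*3.0 = 76.0 - 6.6 - 16.2 = 53.2


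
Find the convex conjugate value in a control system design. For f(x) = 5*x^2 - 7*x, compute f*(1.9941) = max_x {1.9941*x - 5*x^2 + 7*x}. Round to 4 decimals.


f*(y) = sup_x {y*x - a*x^2 - b*x} = sup_x {(y-b)*x - a*x^2}
FOC: (y - b) - 2a*x = 0 => x* = (y - b)/(2a)
x* = (1.9941 + 7)/(2*5) = 0.8994
f*(1.9941) = (y-b)^2/(4a) = (1.9941 + 7)^2/(4*5)
= 80.8938/20 = 4.0447


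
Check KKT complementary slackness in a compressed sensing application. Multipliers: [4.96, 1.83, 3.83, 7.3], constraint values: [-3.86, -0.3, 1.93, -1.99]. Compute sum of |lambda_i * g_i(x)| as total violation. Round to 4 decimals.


KKT complementary slackness check:
lambda_1 * g_1 = 4.96 * -3.86 = -19.1456
lambda_2 * g_2 = 1.83 * -0.3 = -0.549
lambda_3 * g_3 = 3.83 * 1.93 = 7.3919
lambda_4 * g_4 = 7.3 * -1.99 = -14.527
Total violation = 19.1456 + 0.549 + 7.3919 + 14.527 = 41.6135


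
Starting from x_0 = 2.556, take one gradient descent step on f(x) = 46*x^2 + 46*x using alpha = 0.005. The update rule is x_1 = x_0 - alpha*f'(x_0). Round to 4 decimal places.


We compute the gradient at x_0 and apply the update.
f'(x) = 92*x + 46
f'(2.556) = 92*2.556 + 46 = 281.152
x_1 = 2.556 - 0.005*281.152 = 1.1502


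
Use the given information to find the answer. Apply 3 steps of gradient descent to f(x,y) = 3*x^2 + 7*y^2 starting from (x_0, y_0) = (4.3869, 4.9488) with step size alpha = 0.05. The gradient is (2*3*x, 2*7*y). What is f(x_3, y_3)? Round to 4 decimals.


Gradient descent on f(x,y) = 3*x^2 + 7*y^2.
Starting point: (4.3869, 4.9488), alpha = 0.05
Step 1: grad_x = 2*3*4.3869 = 26.3214, grad_y = 2*7*4.9488 = 69.2832
  x_1 = 4.3869 - 0.05*26.3214 = 3.0708
  y_1 = 4.9488 - 0.05*69.2832 = 1.4846
Step 2: grad_x = 2*3*3.0708 = 18.425, grad_y = 2*7*1.4846 = 20.785
  x_2 = 3.0708 - 0.05*18.425 = 2.1496
  y_2 = 1.4846 - 0.05*20.785 = 0.4454
Step 3: grad_x = 2*3*2.1496 = 12.8975, grad_y = 2*7*0.4454 = 6.2355
  x_3 = 2.1496 - 0.05*12.8975 = 1.5047
  y_3 = 0.4454 - 0.05*6.2355 = 0.1336
f(1.5047, 0.1336) = 3*1.5047^2 + 7*0.1336^2 = 6.9174


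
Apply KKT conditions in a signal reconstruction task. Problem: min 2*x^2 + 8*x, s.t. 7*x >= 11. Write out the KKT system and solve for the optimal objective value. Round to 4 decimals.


Step 1: Try lambda = 0 (constraint inactive).
x_unc = -8/(2*2) = -2.0
Check: 7*-2.0 = -14.0 < 11 -- violated!
Step 2: Constraint must be active: 7*x = 11
x* = 11/7 = 1.5714 (rounded; the exact value 11/7 is used below)
lambda = (2*2*(11/7) + 8)/7 = 2.0408
Step 3: Compute optimal value.
f(x*) = 2*(11/7)^2 + 8*(11/7) = 17.5102


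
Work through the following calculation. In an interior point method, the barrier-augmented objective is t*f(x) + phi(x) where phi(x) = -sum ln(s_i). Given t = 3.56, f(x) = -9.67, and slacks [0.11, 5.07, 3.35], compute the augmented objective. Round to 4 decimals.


Step 1: Compute log-barrier.
ln values: [-2.2073, 1.6233, 1.209]
phi = -(-2.2073 + 1.6233 + 1.209) = -0.625
Step 2: Compute augmented objective.
t*f(x) = 3.56*-9.67 = -34.4252
Total = -34.4252 - 0.625 = -35.0502


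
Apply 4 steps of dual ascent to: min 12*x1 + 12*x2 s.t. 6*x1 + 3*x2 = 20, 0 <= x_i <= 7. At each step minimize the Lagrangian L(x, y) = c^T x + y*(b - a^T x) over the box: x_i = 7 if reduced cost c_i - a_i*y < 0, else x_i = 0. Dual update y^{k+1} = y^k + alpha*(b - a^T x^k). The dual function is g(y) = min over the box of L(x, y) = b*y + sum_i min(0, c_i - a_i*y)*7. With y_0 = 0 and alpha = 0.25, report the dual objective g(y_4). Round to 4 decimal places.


Dual ascent for LP: min 12*x1 + 12*x2, 6*x1 + 3*x2 = 20, 0 <= x_i <= 7
Step 1: y^k = 0.0, reduced costs: (12.0, 12.0)
  x^k = (0.0, 0.0), subgradient = b - a^T x = 20.0
  y^{k+1} = 0.0 + 0.25*20.0 = 5.0
Step 2: y^k = 5.0, reduced costs: (-18.0, -3.0)
  x^k = (7.0, 7.0), subgradient = b - a^T x = -43.0
  y^{k+1} = 5.0 + 0.25*-43.0 = -5.75
Step 3: y^k = -5.75, reduced costs: (46.5, 29.25)
  x^k = (0.0, 0.0), subgradient = b - a^T x = 20.0
  y^{k+1} = -5.75 + 0.25*20.0 = -0.75
Step 4: y^k = -0.75, reduced costs: (16.5, 14.25)
  x^k = (0.0, 0.0), subgradient = b - a^T x = 20.0
  y^{k+1} = -0.75 + 0.25*20.0 = 4.25
Dual objective at y_4 = 4.25: reduced costs (-13.5, -0.75), box minimizer x = (7.0, 7.0)
g(y_4) = b*y + (c1 - a1*y)*x1 + (c2 - a2*y)*x2 = 20*4.25 + (-13.5)*7.0 + (-0.75)*7.0 = 85.0 - 94.5 - 5.25 = -14.75


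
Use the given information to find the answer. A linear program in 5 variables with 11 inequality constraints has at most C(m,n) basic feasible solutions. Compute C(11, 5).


Each vertex corresponds to some choice of n active constraints out of m, so the number of vertices is at most C(m, n) = m! / (n!(m-n)!).
m = 11, n = 5
Numerator: 11 * 10 * 9 * 8 * 7
Denominator: 5! = 120
C(11, 5) = 462


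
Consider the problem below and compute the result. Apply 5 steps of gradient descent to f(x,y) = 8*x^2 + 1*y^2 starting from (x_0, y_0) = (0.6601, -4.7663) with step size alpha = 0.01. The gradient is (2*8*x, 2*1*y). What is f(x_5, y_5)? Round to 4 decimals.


Gradient descent on f(x,y) = 8*x^2 + 1*y^2.
Starting point: (0.6601, -4.7663), alpha = 0.01
Step 1: grad_x = 2*8*0.6601 = 10.5616, grad_y = 2*1*-4.7663 = -9.5326
  x_1 = 0.6601 - 0.01*10.5616 = 0.5545
  y_1 = -4.7663 - 0.01*-9.5326 = -4.671
Step 2: grad_x = 2*8*0.5545 = 8.8717, grad_y = 2*1*-4.671 = -9.3419
  x_2 = 0.5545 - 0.01*8.8717 = 0.4658
  y_2 = -4.671 - 0.01*-9.3419 = -4.5776
Step 3: grad_x = 2*8*0.4658 = 7.4523, grad_y = 2*1*-4.5776 = -9.1551
  x_3 = 0.4658 - 0.01*7.4523 = 0.3912
  y_3 = -4.5776 - 0.01*-9.1551 = -4.486
Step 4: grad_x = 2*8*0.3912 = 6.2599, grad_y = 2*1*-4.486 = -8.972
  x_4 = 0.3912 - 0.01*6.2599 = 0.3286
  y_4 = -4.486 - 0.01*-8.972 = -4.3963
Step 5: grad_x = 2*8*0.3286 = 5.2583, grad_y = 2*1*-4.3963 = -8.7926
  x_5 = 0.3286 - 0.01*5.2583 = 0.2761
  y_5 = -4.3963 - 0.01*-8.7926 = -4.3084
f(0.2761, -4.3084) = 8*0.2761^2 + 1*(-4.3084)^2 = 19.1716


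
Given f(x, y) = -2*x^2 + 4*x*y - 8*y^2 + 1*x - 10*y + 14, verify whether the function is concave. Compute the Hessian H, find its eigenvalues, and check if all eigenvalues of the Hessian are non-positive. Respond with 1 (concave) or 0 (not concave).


The Hessian of f(x,y) = -2*x^2 + 4*x*y - 8*y^2 + 1*x - 10*y + 14 is:
H = [[-4, 4], [4, -16]]
Trace = -4 - 16 = -20
Determinant = -4*-16 - (4)^2 = 48
Discriminant = (-20)^2 - 4*48 = 208.0
Eigenvalues: lambda_1 = -17.2111, lambda_2 = -2.7889
The function is concave.

1


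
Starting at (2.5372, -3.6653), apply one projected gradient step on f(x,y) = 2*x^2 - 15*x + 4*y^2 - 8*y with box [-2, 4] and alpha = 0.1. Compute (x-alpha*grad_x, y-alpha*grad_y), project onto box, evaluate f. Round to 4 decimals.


Step 1: Compute gradient at (2.5372, -3.6653).
grad_x = 2*2*2.5372 - 15 = -4.8512
grad_y = 2*4*-3.6653 - 8 = -37.3224
Step 2: Gradient step.
x_raw = 2.5372 - 0.1*-4.8512 = 3.0223
y_raw = -3.6653 - 0.1*-37.3224 = 0.0669
Step 3: Project onto [-2, 4].
x_proj = clip(3.0223) = 3.0223
y_proj = clip(0.0669) = 0.0669
Step 4: Evaluate f.
f(3.0223, 0.0669) = -27.5836


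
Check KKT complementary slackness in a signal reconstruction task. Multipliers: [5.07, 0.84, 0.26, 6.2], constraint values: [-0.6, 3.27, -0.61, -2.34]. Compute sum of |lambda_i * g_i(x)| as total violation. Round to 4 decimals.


KKT complementary slackness check:
lambda_1 * g_1 = 5.07 * -0.6 = -3.042
lambda_2 * g_2 = 0.84 * 3.27 = 2.7468
lambda_3 * g_3 = 0.26 * -0.61 = -0.1586
lambda_4 * g_4 = 6.2 * -2.34 = -14.508
Total violation = 3.042 + 2.7468 + 0.1586 + 14.508 = 20.4554


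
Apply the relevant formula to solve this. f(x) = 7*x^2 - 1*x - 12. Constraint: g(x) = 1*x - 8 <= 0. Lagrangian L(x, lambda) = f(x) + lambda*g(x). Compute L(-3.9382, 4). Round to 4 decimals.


Step 1: Evaluate f(x).
f(-3.9382) = 7*(-3.9382)^2 - 1*(-3.9382) - 12 = 100.5041
Step 2: Evaluate g(x).
g(-3.9382) = 1*-3.9382 - 8 = -11.9382
Step 3: Compute Lagrangian.
L = 100.5041 + 4*-11.9382 = 52.7513


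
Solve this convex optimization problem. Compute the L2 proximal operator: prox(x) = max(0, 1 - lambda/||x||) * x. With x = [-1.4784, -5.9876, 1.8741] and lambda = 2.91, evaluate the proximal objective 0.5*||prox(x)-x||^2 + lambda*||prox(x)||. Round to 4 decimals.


Step 1: Compute ||x||.
||x|| = 6.4459
Step 2: Compute scaling factor.
scale = max(0, 1 - 2.91/6.4459) = 0.5485
Step 3: prox(x) = [-0.811, -3.2845, 1.028]
||prox(x)|| = 3.5359
Step 4: Proximal objective.
0.5*||prox-x||^2 = 4.2341
lambda*||prox|| = 10.2895
Total = 14.5234


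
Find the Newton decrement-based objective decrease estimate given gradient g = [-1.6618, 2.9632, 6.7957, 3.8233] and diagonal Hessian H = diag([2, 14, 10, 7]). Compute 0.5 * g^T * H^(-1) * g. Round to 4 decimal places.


Step 1: H is diagonal, so H^(-1) * g = [-0.8309, 0.2117, 0.6796, 0.5462].
Step 2: g^T H^(-1) g = sum_i g_i^2 / H_ii
  = (-1.6618)^2/2 + (2.9632)^2/14 + (6.7957)^2/10 + (3.8233)^2/7
  = 1.3808 + 0.6272 + 4.6182 + 2.0882 = 8.7144
Step 3: Objective decrease = 0.5 * g^T H^(-1) g = 4.3572


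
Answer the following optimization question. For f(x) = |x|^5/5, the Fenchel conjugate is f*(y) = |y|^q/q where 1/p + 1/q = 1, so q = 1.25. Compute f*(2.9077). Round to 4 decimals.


The conjugate exponent q satisfies 1/p + 1/q = 1.
p = 5, so q = 5/(5 - 1) = 1.25
|y|^q = 2.9077^1.25 = 3.797
f*(2.9077) = 3.797 / 1.25 = 3.0376


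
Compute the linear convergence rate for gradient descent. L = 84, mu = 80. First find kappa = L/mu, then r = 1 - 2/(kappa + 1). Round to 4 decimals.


Step 1: Compute the condition number.
kappa = L/mu = 84/80 = 1.05
Step 2: Compute the convergence rate.
r = 1 - 2/(kappa + 1) = 1 - 2*mu/(L + mu) = (L - mu)/(L + mu) = 4/164 = 0.0244


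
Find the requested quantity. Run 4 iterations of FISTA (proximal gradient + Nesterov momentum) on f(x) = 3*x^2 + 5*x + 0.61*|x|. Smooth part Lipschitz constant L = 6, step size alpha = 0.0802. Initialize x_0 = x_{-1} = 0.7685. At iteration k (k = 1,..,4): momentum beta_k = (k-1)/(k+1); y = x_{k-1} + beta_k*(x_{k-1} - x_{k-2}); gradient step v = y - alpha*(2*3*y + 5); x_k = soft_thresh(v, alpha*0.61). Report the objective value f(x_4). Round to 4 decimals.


FISTA on f(x) = 3*x^2 + 5*x + 0.61*|x|
L = 6, alpha = 0.0802
Iteration 1: beta = 0.0, y = 0.7685 + 0.0*(0.7685 - 0.7685) = 0.7685
  grad(y) = 9.611, v = y - alpha*grad = -0.0023
  prox(v) = soft_thresh(-0.0023, 0.0489) = 0.0
Iteration 2: beta = 0.3333, y = 0.0 + 0.3333*(0.0 - 0.7685) = -0.2562
  grad(y) = 3.463, v = y - alpha*grad = -0.5339
  prox(v) = soft_thresh(-0.5339, 0.0489) = -0.485
Iteration 3: beta = 0.5, y = -0.485 + 0.5*(-0.485 - 0.0) = -0.7275
  grad(y) = 0.6352, v = y - alpha*grad = -0.7784
  prox(v) = soft_thresh(-0.7784, 0.0489) = -0.7295
Iteration 4: beta = 0.6, y = -0.7295 + 0.6*(-0.7295 + 0.485) = -0.8762
  grad(y) = -0.2572, v = y - alpha*grad = -0.8556
  prox(v) = soft_thresh(-0.8556, 0.0489) = -0.8066
f(x_4) = 3*(-0.8066)^2 + 5*(-0.8066) + 0.61*|-0.8066| = -1.5891


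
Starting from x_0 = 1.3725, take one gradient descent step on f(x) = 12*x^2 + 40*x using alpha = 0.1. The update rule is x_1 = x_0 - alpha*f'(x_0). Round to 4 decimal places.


We compute the gradient at x_0 and apply the update.
f'(x) = 24*x + 40
f'(1.3725) = 24*1.3725 + 40 = 72.94
x_1 = 1.3725 - 0.1*72.94 = -5.9215


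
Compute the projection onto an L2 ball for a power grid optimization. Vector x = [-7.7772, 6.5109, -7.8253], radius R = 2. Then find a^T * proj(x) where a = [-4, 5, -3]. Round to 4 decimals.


Step 1: Compute ||x|| (intermediates to 6 decimals).
||x|| = sqrt((-7.7772)^2 + 6.5109^2 + (-7.8253)^2) = 12.81062
Step 2: Project.
Since ||x|| > R, scale = R/||x|| = 2/12.81062 = 0.15612, proj(x) = scale * x
proj(x) = [-1.214176, 1.016482, -1.221686]
Step 3: Dot product.
a^T * proj(x) = -4*(-1.214176) + 5*1.016482 - 3*(-1.221686) = 13.6042


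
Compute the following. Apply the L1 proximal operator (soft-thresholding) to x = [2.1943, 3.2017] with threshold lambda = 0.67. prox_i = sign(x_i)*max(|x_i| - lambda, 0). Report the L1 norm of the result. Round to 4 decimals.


Soft-thresholding with lambda = 0.67:
prox(2.1943) = sign(2.1943)*max(|2.1943| - 0.67, 0) = 1.5243
prox(3.2017) = sign(3.2017)*max(|3.2017| - 0.67, 0) = 2.5317
prox(x) = [1.5243, 2.5317]
||prox(x)||_1 = 1.5243 + 2.5317 = 4.056


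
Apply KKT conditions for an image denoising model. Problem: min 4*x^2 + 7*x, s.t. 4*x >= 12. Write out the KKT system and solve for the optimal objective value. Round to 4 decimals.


Step 1: Try lambda = 0 (constraint inactive).
x_unc = -7/(2*4) = -0.875
Check: 4*-0.875 = -3.5 < 12 -- violated!
Step 2: Constraint must be active: 4*x = 12
x* = 12/4 = 3.0
lambda = (2*4*3.0 + 7)/4 = 7.75
Step 3: Compute optimal value.
f(x*) = 4*3.0^2 + 7*3.0 = 57.0


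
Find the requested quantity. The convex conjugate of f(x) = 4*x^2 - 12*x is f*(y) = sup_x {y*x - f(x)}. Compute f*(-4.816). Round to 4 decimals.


f*(y) = sup_x {y*x - a*x^2 - b*x} = sup_x {(y-b)*x - a*x^2}
FOC: (y - b) - 2a*x = 0 => x* = (y - b)/(2a)
x* = (-4.816 + 12)/(2*4) = 0.898
f*(-4.816) = (y-b)^2/(4a) = (-4.816 + 12)^2/(4*4)
= 51.6099/16 = 3.2256


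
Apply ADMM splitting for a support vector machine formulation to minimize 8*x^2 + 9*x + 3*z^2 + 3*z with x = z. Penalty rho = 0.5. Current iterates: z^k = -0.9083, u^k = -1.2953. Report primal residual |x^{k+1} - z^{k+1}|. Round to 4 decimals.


ADMM iteration with rho = 0.5, z^k = -0.9083, u^k = -1.2953
Step 1: x-update.
Minimize 8*x^2 + 9*x + (0.5/2)*(x + 0.9083 - 1.2953)^2
FOC: (2*8 + 0.5)*x = -9 + 0.5*(-0.9083 + 1.2953)
x^{k+1} = -0.5337
Step 2: z-update.
Minimize 3*z^2 + 3*z + (0.5/2)*(-0.5337 - z - 1.2953)^2
FOC: (2*3 + 0.5)*z = -3 + 0.5*(-0.5337 - 1.2953)
z^{k+1} = -0.6022
Step 3: u-update.
u^{k+1} = -1.2953 - 0.5337 + 0.6022 = -1.2268
Step 4: Primal residual = |-0.5337 + 0.6022| = 0.0685
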